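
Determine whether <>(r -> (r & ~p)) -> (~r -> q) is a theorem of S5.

Invalid (countermodel exists)

Tableau for the negation ~(<>(r -> (r & ~p)) -> (~r -> q)):
1. ~(<>(r -> (r & ~p)) -> (~r -> q)), 0
2. <>(r -> (r & ~p)), 0
3. ~(~r -> q), 0
4. ~r, 0
5. ~q, 0
6. r -> (r & ~p), 1
7. r & ~p, 1
8. r, 1
9. ~p, 1
Accessibility: 0R0, 0R1, 1R0, 1R1
The negation has an open branch (countermodel exists).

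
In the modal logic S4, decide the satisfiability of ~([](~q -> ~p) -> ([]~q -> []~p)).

Unsatisfiable (every branch closes)

1. ~([](~q -> ~p) -> ([]~q -> []~p)), 0
2. [](~q -> ~p), 0
3. ~([]~q -> []~p), 0
4. []~q, 0
5. ~[]~p, 0
6. ~q -> ~p, 0
7. ~q, 0
8. ~p, 0
9. p, 1
10. ~q -> ~p, 1
11. ~q, 1
12. ~p, 1
Accessibility: 0R0, 0R1, 1R1
Branch closes: p and ~p both at 1.
(One branch shown.) All branches close.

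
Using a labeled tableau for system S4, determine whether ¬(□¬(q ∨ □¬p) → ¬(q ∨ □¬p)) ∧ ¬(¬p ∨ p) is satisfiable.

1. ¬(□¬(q ∨ □¬p) → ¬(q ∨ □¬p)) ∧ ¬(¬p ∨ p), 0
2. ¬(□¬(q ∨ □¬p) → ¬(q ∨ □¬p)), 0
3. ¬(¬p ∨ p), 0
4. □¬(q ∨ □¬p), 0
5. q ∨ □¬p, 0
6. p, 0
7. ¬p, 0
Accessibility: 0R0
Branch closes: p and ¬p both at 0.
(One branch shown.) All branches close.

Unsatisfiable (every branch closes)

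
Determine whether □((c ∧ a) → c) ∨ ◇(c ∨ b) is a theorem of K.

Valid in K

Tableau for the negation ¬(□((c ∧ a) → c) ∨ ◇(c ∨ b)):
1. ¬(□((c ∧ a) → c) ∨ ◇(c ∨ b)), 0
2. ¬□((c ∧ a) → c), 0   [¬∨-rule on 1]
3. ¬◇(c ∨ b), 0   [¬∨-rule on 1]
4. ¬((c ∧ a) → c), 1   [¬□-rule on 2: fresh world 1, 0R1]
5. c ∧ a, 1   [¬→-rule on 4]
6. ¬c, 1   [¬→-rule on 4]
7. c, 1   [∧-rule on 5]
8. a, 1   [∧-rule on 5]
Accessibility: 0R1
Branch closes: c and ¬c both at 1.
All branches of the negation close; one closing branch shown above.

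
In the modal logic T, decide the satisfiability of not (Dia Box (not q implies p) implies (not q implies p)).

1. not (Dia Box (not q implies p) implies (not q implies p)), w0
2. Dia Box (not q implies p), w0   [neg-implies-rule on 1]
3. not (not q implies p), w0   [neg-implies-rule on 1]
4. not q, w0   [neg-implies-rule on 3]
5. not p, w0   [neg-implies-rule on 3]
6. Box (not q implies p), w1   [Dia-rule on 2: fresh world w1, w0Rw1]
7. not q implies p, w1   [Box-rule on 6 via w1Rw1]
8. p, w1   [implies-rule on 7 (branches; this branch)]
Accessibility: w0Rw0, w0Rw1, w1Rw1

Yes, satisfiable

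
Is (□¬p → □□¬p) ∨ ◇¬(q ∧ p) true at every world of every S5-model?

Yes, valid

Tableau for the negation ¬((□¬p → □□¬p) ∨ ◇¬(q ∧ p)):
1. ¬((□¬p → □□¬p) ∨ ◇¬(q ∧ p)), w0
2. ¬(□¬p → □□¬p), w0
3. ¬◇¬(q ∧ p), w0
4. □¬p, w0
5. ¬□□¬p, w0
6. q ∧ p, w0
7. q, w0
8. p, w0
9. ¬p, w0
Accessibility: w0Rw0
Branch closes: p and ¬p both at w0.
Every branch of the negation's tableau closes; the branch above is one of them.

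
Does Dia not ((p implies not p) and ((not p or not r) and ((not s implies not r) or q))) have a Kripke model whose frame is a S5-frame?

1. Dia not ((p implies not p) and ((not p or not r) and ((not s implies not r) or q))), u
2. not ((p implies not p) and ((not p or not r) and ((not s implies not r) or q))), v
3. not ((not p or not r) and ((not s implies not r) or q)), v
4. not ((not s implies not r) or q), v
5. not (not s implies not r), v
6. not q, v
7. not s, v
8. r, v
Accessibility: uRu, uRv, vRu, vRv

Satisfiable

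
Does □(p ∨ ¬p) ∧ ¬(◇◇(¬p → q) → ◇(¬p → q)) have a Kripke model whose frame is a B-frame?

Yes, satisfiable

1. □(p ∨ ¬p) ∧ ¬(◇◇(¬p → q) → ◇(¬p → q)), u
2. □(p ∨ ¬p), u
3. ¬(◇◇(¬p → q) → ◇(¬p → q)), u
4. ◇◇(¬p → q), u
5. ¬◇(¬p → q), u
6. p ∨ ¬p, u
7. ¬(¬p → q), u
8. ¬p, u
9. ¬q, u
10. ◇(¬p → q), v
11. p ∨ ¬p, v
12. ¬(¬p → q), v
13. ¬p, v
14. ¬q, v
15. ¬p → q, w
16. q, w
Accessibility: uRu, uRv, vRu, vRv, vRw, wRv, wRw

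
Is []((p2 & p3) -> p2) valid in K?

Valid in K

Tableau for the negation ~[]((p2 & p3) -> p2):
1. ~[]((p2 & p3) -> p2), w0
2. ~((p2 & p3) -> p2), w1
3. p2 & p3, w1
4. ~p2, w1
5. p2, w1
6. p3, w1
Accessibility: w0Rw1
Branch closes: p2 and ~p2 both at w1.
All branches of the negation close; one closing branch shown above.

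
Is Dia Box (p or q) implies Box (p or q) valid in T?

Tableau for the negation not (Dia Box (p or q) implies Box (p or q)):
1. not (Dia Box (p or q) implies Box (p or q)), u
2. Dia Box (p or q), u
3. not Box (p or q), u
4. Box (p or q), v
5. p or q, v
6. q, v
7. not (p or q), w
8. not p, w
9. not q, w
Accessibility: uRu, uRv, uRw, vRv, wRw
The negation has an open branch (countermodel exists).

No, not valid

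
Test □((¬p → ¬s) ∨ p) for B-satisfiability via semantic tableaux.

Yes, satisfiable

1. □((¬p → ¬s) ∨ p), w0
2. (¬p → ¬s) ∨ p, w0
3. p, w0
Accessibility: w0Rw0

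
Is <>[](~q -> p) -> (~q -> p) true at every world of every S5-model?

Tableau for the negation ~(<>[](~q -> p) -> (~q -> p)):
1. ~(<>[](~q -> p) -> (~q -> p)), u
2. <>[](~q -> p), u   [~->-rule on 1]
3. ~(~q -> p), u   [~->-rule on 1]
4. ~q, u   [~->-rule on 3]
5. ~p, u   [~->-rule on 3]
6. [](~q -> p), v   [<>-rule on 2: fresh world v, uRv]
7. ~q -> p, u   [[]-rule on 6 via vRu]
8. ~q -> p, v   [[]-rule on 6 via vRv]
9. p, u   [->-rule on 7 (branches; this branch)]
Accessibility: uRu, uRv, vRu, vRv
Branch closes: p and ~p both at u.
Every branch of the negation's tableau closes; the branch above is one of them.

Yes, valid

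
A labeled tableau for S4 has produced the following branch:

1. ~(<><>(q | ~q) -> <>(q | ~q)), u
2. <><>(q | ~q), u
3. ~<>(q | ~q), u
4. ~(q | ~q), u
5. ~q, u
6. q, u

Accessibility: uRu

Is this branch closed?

Yes, closed

Both q and ~q appear at u.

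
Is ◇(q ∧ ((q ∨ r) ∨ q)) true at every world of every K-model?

Not valid

Tableau for the negation ¬◇(q ∧ ((q ∨ r) ∨ q)):
1. ¬◇(q ∧ ((q ∨ r) ∨ q)), u
The negation has an open branch (countermodel exists).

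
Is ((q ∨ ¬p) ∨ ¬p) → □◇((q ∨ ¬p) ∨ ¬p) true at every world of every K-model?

Invalid (countermodel exists)

Tableau for the negation ¬(((q ∨ ¬p) ∨ ¬p) → □◇((q ∨ ¬p) ∨ ¬p)):
1. ¬(((q ∨ ¬p) ∨ ¬p) → □◇((q ∨ ¬p) ∨ ¬p)), w0
2. (q ∨ ¬p) ∨ ¬p, w0   [¬→-rule on 1]
3. ¬□◇((q ∨ ¬p) ∨ ¬p), w0   [¬→-rule on 1]
4. ¬p, w0   [∨-rule on 2 (branches; this branch)]
5. ¬◇((q ∨ ¬p) ∨ ¬p), w1   [¬□-rule on 3: fresh world w1, w0Rw1]
Accessibility: w0Rw1
The negation has an open branch (countermodel exists).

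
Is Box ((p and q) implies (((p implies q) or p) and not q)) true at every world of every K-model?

Not valid

Tableau for the negation not Box ((p and q) implies (((p implies q) or p) and not q)):
1. not Box ((p and q) implies (((p implies q) or p) and not q)), u
2. not ((p and q) implies (((p implies q) or p) and not q)), v
3. p and q, v
4. not (((p implies q) or p) and not q), v
5. p, v
6. q, v
Accessibility: uRv
The negation has an open branch (countermodel exists).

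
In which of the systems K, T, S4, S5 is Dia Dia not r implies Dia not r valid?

T-tableau for the negation not (Dia Dia not r implies Dia not r):
1. not (Dia Dia not r implies Dia not r), w0
2. Dia Dia not r, w0
3. not Dia not r, w0
4. r, w0
5. Dia not r, w1
6. r, w1
7. not r, w2
Accessibility: w0Rw0, w0Rw1, w1Rw1, w1Rw2, w2Rw2
Complete open branch: countermodel on a T-frame, so not valid in T, nor in K (the same frame is also a K-frame).
S4-tableau for the negation not (Dia Dia not r implies Dia not r):
1. not (Dia Dia not r implies Dia not r), w0
2. Dia Dia not r, w0
3. not Dia not r, w0
4. r, w0
5. Dia not r, w1
6. r, w1
7. not r, w2
8. r, w2
Accessibility: w0Rw0, w0Rw1, w0Rw2, w1Rw1, w1Rw2, w2Rw2
Branch closes: r and not r both at w2.
Every branch closes (one shown): valid in S4, hence also in S5 (every theorem of S4 is a theorem of S5).

S4, S5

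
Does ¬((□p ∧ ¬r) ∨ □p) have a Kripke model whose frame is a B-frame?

1. ¬((□p ∧ ¬r) ∨ □p), u
2. ¬(□p ∧ ¬r), u
3. ¬□p, u
4. r, u
5. ¬p, v
Accessibility: uRu, uRv, vRu, vRv

Satisfiable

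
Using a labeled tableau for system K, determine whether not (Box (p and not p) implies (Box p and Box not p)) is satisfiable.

Unsatisfiable

1. not (Box (p and not p) implies (Box p and Box not p)), u
2. Box (p and not p), u   [neg-implies-rule on 1]
3. not (Box p and Box not p), u   [neg-implies-rule on 1]
4. not Box not p, u   [neg-and-rule on 3 (branches; this branch)]
5. p, v   [neg-Box-rule on 4: fresh world v, uRv]
6. p and not p, v   [Box-rule on 2 via uRv]
7. not p, v   [and-rule on 6]
Accessibility: uRv
Branch closes: p and not p both at v.
(One branch shown.) All branches close.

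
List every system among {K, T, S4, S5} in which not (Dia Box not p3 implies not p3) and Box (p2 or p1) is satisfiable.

S5-tableau for the formula:
1. not (Dia Box not p3 implies not p3) and Box (p2 or p1), w0
2. not (Dia Box not p3 implies not p3), w0
3. Box (p2 or p1), w0
4. Dia Box not p3, w0
5. p3, w0
6. p2 or p1, w0
7. p1, w0
8. Box not p3, w1
9. p2 or p1, w1
10. not p3, w0
Accessibility: w0Rw0, w0Rw1, w1Rw0, w1Rw1
Branch closes: p3 and not p3 both at w0.
Every branch closes (one shown): unsatisfiable in S5.
S4-tableau for the formula:
1. not (Dia Box not p3 implies not p3) and Box (p2 or p1), w0
2. not (Dia Box not p3 implies not p3), w0
3. Box (p2 or p1), w0
4. Dia Box not p3, w0
5. p3, w0
6. p2 or p1, w0
7. p1, w0
8. Box not p3, w1
9. p2 or p1, w1
10. not p3, w1
11. p1, w1
Accessibility: w0Rw0, w0Rw1, w1Rw1
Complete open branch: satisfiable in S4, hence also in K, T (this S4-model is also a K-model and a T-model).

K, T, S4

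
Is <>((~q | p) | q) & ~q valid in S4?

Not valid

Tableau for the negation ~(<>((~q | p) | q) & ~q):
1. ~(<>((~q | p) | q) & ~q), u
2. q, u
Accessibility: uRu
The negation has an open branch (countermodel exists).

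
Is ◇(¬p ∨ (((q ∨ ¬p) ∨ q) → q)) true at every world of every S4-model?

Tableau for the negation ¬◇(¬p ∨ (((q ∨ ¬p) ∨ q) → q)):
1. ¬◇(¬p ∨ (((q ∨ ¬p) ∨ q) → q)), 0
2. ¬(¬p ∨ (((q ∨ ¬p) ∨ q) → q)), 0
3. p, 0
4. ¬(((q ∨ ¬p) ∨ q) → q), 0
5. (q ∨ ¬p) ∨ q, 0
6. ¬q, 0
7. q ∨ ¬p, 0
8. ¬p, 0
Accessibility: 0R0
Branch closes: p and ¬p both at 0.
Every branch of the negation's tableau closes; the branch above is one of them.

Yes, valid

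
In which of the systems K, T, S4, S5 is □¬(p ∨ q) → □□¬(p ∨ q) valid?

T-tableau for the negation ¬(□¬(p ∨ q) → □□¬(p ∨ q)):
1. ¬(□¬(p ∨ q) → □□¬(p ∨ q)), u
2. □¬(p ∨ q), u   [¬→-rule on 1]
3. ¬□□¬(p ∨ q), u   [¬→-rule on 1]
4. ¬(p ∨ q), u   [□-rule on 2 via uRu]
5. ¬p, u   [¬∨-rule on 4]
6. ¬q, u   [¬∨-rule on 4]
7. ¬□¬(p ∨ q), v   [¬□-rule on 3: fresh world v, uRv]
8. ¬(p ∨ q), v   [□-rule on 2 via uRv]
9. ¬p, v   [¬∨-rule on 8]
10. ¬q, v   [¬∨-rule on 8]
11. p ∨ q, w   [¬□-rule on 7: fresh world w, vRw]
12. q, w   [∨-rule on 11 (branches; this branch)]
Accessibility: uRu, uRv, vRv, vRw, wRw
Complete open branch: countermodel on a T-frame, so not valid in T, nor in K (the same frame is also a K-frame).
S4-tableau for the negation ¬(□¬(p ∨ q) → □□¬(p ∨ q)):
1. ¬(□¬(p ∨ q) → □□¬(p ∨ q)), u
2. □¬(p ∨ q), u   [¬→-rule on 1]
3. ¬□□¬(p ∨ q), u   [¬→-rule on 1]
4. ¬(p ∨ q), u   [□-rule on 2 via uRu]
5. ¬p, u   [¬∨-rule on 4]
6. ¬q, u   [¬∨-rule on 4]
7. ¬□¬(p ∨ q), v   [¬□-rule on 3: fresh world v, uRv]
8. ¬(p ∨ q), v   [□-rule on 2 via uRv]
9. ¬p, v   [¬∨-rule on 8]
10. ¬q, v   [¬∨-rule on 8]
11. p ∨ q, w   [¬□-rule on 7: fresh world w, vRw]
12. ¬(p ∨ q), w   [□-rule on 2 via uRw]
13. ¬p, w   [¬∨-rule on 12]
14. ¬q, w   [¬∨-rule on 12]
15. q, w   [∨-rule on 11 (branches; this branch)]
Accessibility: uRu, uRv, uRw, vRv, vRw, wRw
Branch closes: q and ¬q both at w.
Every branch closes (one shown): valid in S4, hence also in S5 (every theorem of S4 is a theorem of S5).

S4, S5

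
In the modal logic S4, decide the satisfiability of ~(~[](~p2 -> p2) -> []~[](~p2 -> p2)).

1. ~(~[](~p2 -> p2) -> []~[](~p2 -> p2)), u
2. ~[](~p2 -> p2), u
3. ~[]~[](~p2 -> p2), u
4. ~(~p2 -> p2), v
5. ~p2, v
6. [](~p2 -> p2), w
7. ~p2 -> p2, w
8. p2, w
Accessibility: uRu, uRv, uRw, vRv, wRw

Yes, satisfiable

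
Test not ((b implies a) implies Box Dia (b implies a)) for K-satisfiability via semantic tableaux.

1. not ((b implies a) implies Box Dia (b implies a)), u
2. b implies a, u
3. not Box Dia (b implies a), u
4. a, u
5. not Dia (b implies a), v
Accessibility: uRv

Satisfiable (open branch found)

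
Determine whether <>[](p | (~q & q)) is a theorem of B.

No, not valid

Tableau for the negation ~<>[](p | (~q & q)):
1. ~<>[](p | (~q & q)), u
2. ~[](p | (~q & q)), u   [~<>-rule on 1 via uRu]
3. ~(p | (~q & q)), v   [~[]-rule on 2: fresh world v, uRv]
4. ~p, v   [~|-rule on 3]
5. ~(~q & q), v   [~|-rule on 3]
6. ~[](p | (~q & q)), v   [~<>-rule on 1 via uRv]
7. ~q, v   [~&-rule on 5 (branches; this branch)]
8. ~(p | (~q & q)), w   [~[]-rule on 6: fresh world w, vRw]
9. ~p, w   [~|-rule on 8]
10. ~(~q & q), w   [~|-rule on 8]
11. ~q, w   [~&-rule on 10 (branches; this branch)]
Accessibility: uRu, uRv, vRu, vRv, vRw, wRv, wRw
The negation has an open branch (countermodel exists).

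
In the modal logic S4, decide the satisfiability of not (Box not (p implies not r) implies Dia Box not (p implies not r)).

Unsatisfiable

1. not (Box not (p implies not r) implies Dia Box not (p implies not r)), u
2. Box not (p implies not r), u
3. not Dia Box not (p implies not r), u
4. not (p implies not r), u
5. p, u
6. r, u
7. not Box not (p implies not r), u
8. p implies not r, v
9. not (p implies not r), v
10. p, v
11. r, v
12. not Box not (p implies not r), v
13. not r, v
Accessibility: uRu, uRv, vRv
Branch closes: r and not r both at v.
All branches of the tableau close; one closing branch shown above.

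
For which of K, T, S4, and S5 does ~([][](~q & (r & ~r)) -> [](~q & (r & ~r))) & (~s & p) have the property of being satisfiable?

K

T-tableau for the formula:
1. ~([][](~q & (r & ~r)) -> [](~q & (r & ~r))) & (~s & p), u
2. ~([][](~q & (r & ~r)) -> [](~q & (r & ~r))), u   [&-rule on 1]
3. ~s & p, u   [&-rule on 1]
4. [][](~q & (r & ~r)), u   [~->-rule on 2]
5. ~[](~q & (r & ~r)), u   [~->-rule on 2]
6. ~s, u   [&-rule on 3]
7. p, u   [&-rule on 3]
8. [](~q & (r & ~r)), u   [[]-rule on 4 via uRu]
9. ~q & (r & ~r), u   [[]-rule on 8 via uRu]
10. ~q, u   [&-rule on 9]
11. r & ~r, u   [&-rule on 9]
12. r, u   [&-rule on 11]
13. ~r, u   [&-rule on 11]
Accessibility: uRu
Branch closes: r and ~r both at u.
Every branch closes (one shown): unsatisfiable in T, hence also in S4, S5 (every S4/S5-frame is a T-frame).
K-tableau for the formula:
1. ~([][](~q & (r & ~r)) -> [](~q & (r & ~r))) & (~s & p), u
2. ~([][](~q & (r & ~r)) -> [](~q & (r & ~r))), u   [&-rule on 1]
3. ~s & p, u   [&-rule on 1]
4. [][](~q & (r & ~r)), u   [~->-rule on 2]
5. ~[](~q & (r & ~r)), u   [~->-rule on 2]
6. ~s, u   [&-rule on 3]
7. p, u   [&-rule on 3]
8. ~(~q & (r & ~r)), v   [~[]-rule on 5: fresh world v, uRv]
9. [](~q & (r & ~r)), v   [[]-rule on 4 via uRv]
10. ~(r & ~r), v   [~&-rule on 8 (branches; this branch)]
11. r, v   [~&-rule on 10 (branches; this branch)]
Accessibility: uRv
Complete open branch: satisfiable in K.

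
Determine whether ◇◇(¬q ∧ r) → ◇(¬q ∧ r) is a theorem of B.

Tableau for the negation ¬(◇◇(¬q ∧ r) → ◇(¬q ∧ r)):
1. ¬(◇◇(¬q ∧ r) → ◇(¬q ∧ r)), w0
2. ◇◇(¬q ∧ r), w0   [¬→-rule on 1]
3. ¬◇(¬q ∧ r), w0   [¬→-rule on 1]
4. ¬(¬q ∧ r), w0   [¬◇-rule on 3 via w0Rw0]
5. ¬r, w0   [¬∧-rule on 4 (branches; this branch)]
6. ◇(¬q ∧ r), w1   [◇-rule on 2: fresh world w1, w0Rw1]
7. ¬(¬q ∧ r), w1   [¬◇-rule on 3 via w0Rw1]
8. ¬r, w1   [¬∧-rule on 7 (branches; this branch)]
9. ¬q ∧ r, w2   [◇-rule on 6: fresh world w2, w1Rw2]
10. ¬q, w2   [∧-rule on 9]
11. r, w2   [∧-rule on 9]
Accessibility: w0Rw0, w0Rw1, w1Rw0, w1Rw1, w1Rw2, w2Rw1, w2Rw2
The negation has an open branch (countermodel exists).

Not valid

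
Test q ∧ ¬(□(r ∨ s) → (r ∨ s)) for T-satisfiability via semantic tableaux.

1. q ∧ ¬(□(r ∨ s) → (r ∨ s)), w0
2. q, w0   [∧-rule on 1]
3. ¬(□(r ∨ s) → (r ∨ s)), w0   [∧-rule on 1]
4. □(r ∨ s), w0   [¬→-rule on 3]
5. ¬(r ∨ s), w0   [¬→-rule on 3]
6. ¬r, w0   [¬∨-rule on 5]
7. ¬s, w0   [¬∨-rule on 5]
8. r ∨ s, w0   [□-rule on 4 via w0Rw0]
9. s, w0   [∨-rule on 8 (branches; this branch)]
Accessibility: w0Rw0
Branch closes: s and ¬s both at w0.
Every branch closes; the branch above is one of them.

Unsatisfiable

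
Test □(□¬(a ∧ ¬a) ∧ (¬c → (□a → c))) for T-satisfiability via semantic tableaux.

Satisfiable (open branch found)

1. □(□¬(a ∧ ¬a) ∧ (¬c → (□a → c))), w0
2. □¬(a ∧ ¬a) ∧ (¬c → (□a → c)), w0
3. □¬(a ∧ ¬a), w0
4. ¬c → (□a → c), w0
5. ¬(a ∧ ¬a), w0
6. □a → c, w0
7. a, w0
8. c, w0
Accessibility: w0Rw0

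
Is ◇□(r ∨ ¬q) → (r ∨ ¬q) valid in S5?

Valid

Tableau for the negation ¬(◇□(r ∨ ¬q) → (r ∨ ¬q)):
1. ¬(◇□(r ∨ ¬q) → (r ∨ ¬q)), w0
2. ◇□(r ∨ ¬q), w0   [¬→-rule on 1]
3. ¬(r ∨ ¬q), w0   [¬→-rule on 1]
4. ¬r, w0   [¬∨-rule on 3]
5. q, w0   [¬∨-rule on 3]
6. □(r ∨ ¬q), w1   [◇-rule on 2: fresh world w1, w0Rw1]
7. r ∨ ¬q, w0   [□-rule on 6 via w1Rw0]
8. r ∨ ¬q, w1   [□-rule on 6 via w1Rw1]
9. ¬q, w0   [∨-rule on 7 (branches; this branch)]
Accessibility: w0Rw0, w0Rw1, w1Rw0, w1Rw1
Branch closes: q and ¬q both at w0.
Every branch of the negation's tableau closes; the branch above is one of them.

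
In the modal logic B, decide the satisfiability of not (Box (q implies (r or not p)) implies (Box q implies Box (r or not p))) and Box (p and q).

No, unsatisfiable

1. not (Box (q implies (r or not p)) implies (Box q implies Box (r or not p))) and Box (p and q), 0
2. not (Box (q implies (r or not p)) implies (Box q implies Box (r or not p))), 0
3. Box (p and q), 0
4. Box (q implies (r or not p)), 0
5. not (Box q implies Box (r or not p)), 0
6. Box q, 0
7. not Box (r or not p), 0
8. p and q, 0
9. p, 0
10. q, 0
11. q implies (r or not p), 0
12. r or not p, 0
13. r, 0
14. not (r or not p), 1
15. not r, 1
16. p, 1
17. p and q, 1
18. q, 1
19. q implies (r or not p), 1
20. r or not p, 1
21. not p, 1
Accessibility: 0R0, 0R1, 1R0, 1R1
Branch closes: p and not p both at 1.
Every branch closes; the branch above is one of them.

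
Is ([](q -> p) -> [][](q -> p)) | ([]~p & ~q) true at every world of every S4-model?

Tableau for the negation ~(([](q -> p) -> [][](q -> p)) | ([]~p & ~q)):
1. ~(([](q -> p) -> [][](q -> p)) | ([]~p & ~q)), w0
2. ~([](q -> p) -> [][](q -> p)), w0   [~|-rule on 1]
3. ~([]~p & ~q), w0   [~|-rule on 1]
4. [](q -> p), w0   [~->-rule on 2]
5. ~[][](q -> p), w0   [~->-rule on 2]
6. q -> p, w0   [[]-rule on 4 via w0Rw0]
7. ~[]~p, w0   [~&-rule on 3 (branches; this branch)]
8. p, w0   [->-rule on 6 (branches; this branch)]
9. ~[](q -> p), w1   [~[]-rule on 5: fresh world w1, w0Rw1]
10. q -> p, w1   [[]-rule on 4 via w0Rw1]
11. p, w1   [->-rule on 10 (branches; this branch)]
12. p, w2   [~[]-rule on 7: fresh world w2, w0Rw2]
13. q -> p, w2   [[]-rule on 4 via w0Rw2]
14. ~(q -> p), w3   [~[]-rule on 9: fresh world w3, w1Rw3]
15. q, w3   [~->-rule on 14]
16. ~p, w3   [~->-rule on 14]
17. q -> p, w3   [[]-rule on 4 via w0Rw3]
18. p, w3   [->-rule on 17 (branches; this branch)]
Accessibility: w0Rw0, w0Rw1, w0Rw2, w0Rw3, w1Rw1, w1Rw3, w2Rw2, w3Rw3
Branch closes: p and ~p both at w3.
All branches of the negation close; one closing branch shown above.

Valid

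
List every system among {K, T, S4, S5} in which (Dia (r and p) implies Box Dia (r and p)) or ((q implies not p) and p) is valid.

S5

S4-tableau for the negation not ((Dia (r and p) implies Box Dia (r and p)) or ((q implies not p) and p)):
1. not ((Dia (r and p) implies Box Dia (r and p)) or ((q implies not p) and p)), u
2. not (Dia (r and p) implies Box Dia (r and p)), u
3. not ((q implies not p) and p), u
4. Dia (r and p), u
5. not Box Dia (r and p), u
6. not p, u
7. r and p, v
8. r, v
9. p, v
10. not Dia (r and p), w
11. not (r and p), w
12. not p, w
Accessibility: uRu, uRv, uRw, vRv, wRw
Complete open branch: countermodel on an S4-frame, so not valid in S4, nor in K, T (the same frame is also a K-frame and a T-frame).
S5-tableau for the negation not ((Dia (r and p) implies Box Dia (r and p)) or ((q implies not p) and p)):
1. not ((Dia (r and p) implies Box Dia (r and p)) or ((q implies not p) and p)), u
2. not (Dia (r and p) implies Box Dia (r and p)), u
3. not ((q implies not p) and p), u
4. Dia (r and p), u
5. not Box Dia (r and p), u
6. not (q implies not p), u
7. q, u
8. p, u
9. r and p, v
10. r, v
11. p, v
12. not Dia (r and p), w
13. not (r and p), u
14. not (r and p), v
15. not (r and p), w
16. not r, u
17. not p, v
Accessibility: uRu, uRv, uRw, vRu, vRv, vRw, wRu, wRv, wRw
Branch closes: p and not p both at v.
Every branch closes (one shown): valid in S5.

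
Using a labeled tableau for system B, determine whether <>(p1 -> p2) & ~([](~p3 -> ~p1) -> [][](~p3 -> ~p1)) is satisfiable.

Satisfiable

1. <>(p1 -> p2) & ~([](~p3 -> ~p1) -> [][](~p3 -> ~p1)), 0
2. <>(p1 -> p2), 0
3. ~([](~p3 -> ~p1) -> [][](~p3 -> ~p1)), 0
4. [](~p3 -> ~p1), 0
5. ~[][](~p3 -> ~p1), 0
6. ~p3 -> ~p1, 0
7. ~p1, 0
8. p1 -> p2, 1
9. ~p3 -> ~p1, 1
10. p2, 1
11. ~p1, 1
12. ~[](~p3 -> ~p1), 2
13. ~p3 -> ~p1, 2
14. ~p1, 2
15. ~(~p3 -> ~p1), 3
16. ~p3, 3
17. p1, 3
Accessibility: 0R0, 0R1, 0R2, 1R0, 1R1, 2R0, 2R2, 2R3, 3R2, 3R3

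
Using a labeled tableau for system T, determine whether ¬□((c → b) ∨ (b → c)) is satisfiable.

Unsatisfiable (every branch closes)

1. ¬□((c → b) ∨ (b → c)), u
2. ¬((c → b) ∨ (b → c)), v   [¬□-rule on 1: fresh world v, uRv]
3. ¬(c → b), v   [¬∨-rule on 2]
4. ¬(b → c), v   [¬∨-rule on 2]
5. c, v   [¬→-rule on 3]
6. ¬b, v   [¬→-rule on 3]
7. b, v   [¬→-rule on 4]
8. ¬c, v   [¬→-rule on 4]
Accessibility: uRu, uRv, vRv
Branch closes: b and ¬b both at v.
(One branch shown.) All branches close.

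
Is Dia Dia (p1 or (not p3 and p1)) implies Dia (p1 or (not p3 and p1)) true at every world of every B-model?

Tableau for the negation not (Dia Dia (p1 or (not p3 and p1)) implies Dia (p1 or (not p3 and p1))):
1. not (Dia Dia (p1 or (not p3 and p1)) implies Dia (p1 or (not p3 and p1))), w0
2. Dia Dia (p1 or (not p3 and p1)), w0
3. not Dia (p1 or (not p3 and p1)), w0
4. not (p1 or (not p3 and p1)), w0
5. not p1, w0
6. not (not p3 and p1), w0
7. Dia (p1 or (not p3 and p1)), w1
8. not (p1 or (not p3 and p1)), w1
9. not p1, w1
10. not (not p3 and p1), w1
11. p1 or (not p3 and p1), w2
12. not p3 and p1, w2
13. not p3, w2
14. p1, w2
Accessibility: w0Rw0, w0Rw1, w1Rw0, w1Rw1, w1Rw2, w2Rw1, w2Rw2
The negation has an open branch (countermodel exists).

No, not valid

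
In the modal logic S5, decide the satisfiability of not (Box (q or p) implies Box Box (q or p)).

Unsatisfiable

1. not (Box (q or p) implies Box Box (q or p)), 0
2. Box (q or p), 0
3. not Box Box (q or p), 0
4. q or p, 0
5. p, 0
6. not Box (q or p), 1
7. q or p, 1
8. p, 1
9. not (q or p), 2
10. not q, 2
11. not p, 2
12. q or p, 2
13. p, 2
Accessibility: 0R0, 0R1, 0R2, 1R0, 1R1, 1R2, 2R0, 2R1, 2R2
Branch closes: p and not p both at 2.
All branches of the tableau close; one closing branch shown above.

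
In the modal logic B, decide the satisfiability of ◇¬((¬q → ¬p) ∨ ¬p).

Satisfiable

1. ◇¬((¬q → ¬p) ∨ ¬p), w0
2. ¬((¬q → ¬p) ∨ ¬p), w1
3. ¬(¬q → ¬p), w1
4. p, w1
5. ¬q, w1
Accessibility: w0Rw0, w0Rw1, w1Rw0, w1Rw1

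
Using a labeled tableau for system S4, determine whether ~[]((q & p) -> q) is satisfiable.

1. ~[]((q & p) -> q), 0
2. ~((q & p) -> q), 1
3. q & p, 1
4. ~q, 1
5. q, 1
6. p, 1
Accessibility: 0R0, 0R1, 1R1
Branch closes: q and ~q both at 1.
Every branch closes; the branch above is one of them.

No, unsatisfiable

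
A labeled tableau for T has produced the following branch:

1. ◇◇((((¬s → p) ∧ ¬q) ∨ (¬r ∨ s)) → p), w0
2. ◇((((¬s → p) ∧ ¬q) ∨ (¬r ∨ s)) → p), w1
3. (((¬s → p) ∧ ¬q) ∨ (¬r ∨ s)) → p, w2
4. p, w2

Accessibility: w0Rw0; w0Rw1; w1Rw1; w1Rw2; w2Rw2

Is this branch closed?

No, open

No atom appears with both signs at the same world.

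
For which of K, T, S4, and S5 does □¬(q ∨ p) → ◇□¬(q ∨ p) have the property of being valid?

K-tableau for the negation ¬(□¬(q ∨ p) → ◇□¬(q ∨ p)):
1. ¬(□¬(q ∨ p) → ◇□¬(q ∨ p)), 0
2. □¬(q ∨ p), 0
3. ¬◇□¬(q ∨ p), 0
Complete open branch: countermodel on a K-frame, so not valid in K.
T-tableau for the negation ¬(□¬(q ∨ p) → ◇□¬(q ∨ p)):
1. ¬(□¬(q ∨ p) → ◇□¬(q ∨ p)), 0
2. □¬(q ∨ p), 0
3. ¬◇□¬(q ∨ p), 0
4. ¬(q ∨ p), 0
5. ¬q, 0
6. ¬p, 0
7. ¬□¬(q ∨ p), 0
8. q ∨ p, 1
9. ¬(q ∨ p), 1
10. ¬q, 1
11. ¬p, 1
12. ¬□¬(q ∨ p), 1
13. p, 1
Accessibility: 0R0, 0R1, 1R1
Branch closes: p and ¬p both at 1.
Every branch closes (one shown): valid in T, hence also in S4, S5 (every theorem of T is a theorem of S4 and S5).

T, S4, S5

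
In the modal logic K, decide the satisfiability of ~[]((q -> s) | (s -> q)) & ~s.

1. ~[]((q -> s) | (s -> q)) & ~s, w0
2. ~[]((q -> s) | (s -> q)), w0   [&-rule on 1]
3. ~s, w0   [&-rule on 1]
4. ~((q -> s) | (s -> q)), w1   [~[]-rule on 2: fresh world w1, w0Rw1]
5. ~(q -> s), w1   [~|-rule on 4]
6. ~(s -> q), w1   [~|-rule on 4]
7. q, w1   [~->-rule on 5]
8. ~s, w1   [~->-rule on 5]
9. s, w1   [~->-rule on 6]
10. ~q, w1   [~->-rule on 6]
Accessibility: w0Rw1
Branch closes: s and ~s both at w1.
All branches of the tableau close; one closing branch shown above.

Unsatisfiable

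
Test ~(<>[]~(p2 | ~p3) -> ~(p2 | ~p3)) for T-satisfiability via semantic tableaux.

Satisfiable (open branch found)

1. ~(<>[]~(p2 | ~p3) -> ~(p2 | ~p3)), u
2. <>[]~(p2 | ~p3), u
3. p2 | ~p3, u
4. ~p3, u
5. []~(p2 | ~p3), v
6. ~(p2 | ~p3), v
7. ~p2, v
8. p3, v
Accessibility: uRu, uRv, vRv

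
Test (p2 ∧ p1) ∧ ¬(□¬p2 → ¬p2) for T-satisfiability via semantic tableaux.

1. (p2 ∧ p1) ∧ ¬(□¬p2 → ¬p2), w0
2. p2 ∧ p1, w0
3. ¬(□¬p2 → ¬p2), w0
4. p2, w0
5. p1, w0
6. □¬p2, w0
7. ¬p2, w0
Accessibility: w0Rw0
Branch closes: p2 and ¬p2 both at w0.
Every branch closes; the branch above is one of them.

No, unsatisfiable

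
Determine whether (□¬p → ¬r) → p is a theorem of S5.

Tableau for the negation ¬((□¬p → ¬r) → p):
1. ¬((□¬p → ¬r) → p), w0
2. □¬p → ¬r, w0   [¬→-rule on 1]
3. ¬p, w0   [¬→-rule on 1]
4. ¬r, w0   [→-rule on 2 (branches; this branch)]
Accessibility: w0Rw0
The negation has an open branch (countermodel exists).

Invalid (countermodel exists)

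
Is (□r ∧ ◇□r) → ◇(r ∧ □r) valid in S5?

Valid

Tableau for the negation ¬((□r ∧ ◇□r) → ◇(r ∧ □r)):
1. ¬((□r ∧ ◇□r) → ◇(r ∧ □r)), u
2. □r ∧ ◇□r, u   [¬→-rule on 1]
3. ¬◇(r ∧ □r), u   [¬→-rule on 1]
4. □r, u   [∧-rule on 2]
5. ◇□r, u   [∧-rule on 2]
6. ¬(r ∧ □r), u   [¬◇-rule on 3 via uRu]
7. r, u   [□-rule on 4 via uRu]
8. ¬□r, u   [¬∧-rule on 6 (branches; this branch)]
9. □r, v   [◇-rule on 5: fresh world v, uRv]
10. ¬(r ∧ □r), v   [¬◇-rule on 3 via uRv]
11. r, v   [□-rule on 4 via uRv]
12. ¬□r, v   [¬∧-rule on 10 (branches; this branch)]
13. ¬r, w   [¬□-rule on 8: fresh world w, uRw]
14. ¬(r ∧ □r), w   [¬◇-rule on 3 via uRw]
15. r, w   [□-rule on 4 via uRw]
Accessibility: uRu, uRv, uRw, vRu, vRv, vRw, wRu, wRv, wRw
Branch closes: r and ¬r both at w.
Every branch of the negation's tableau closes; the branch above is one of them.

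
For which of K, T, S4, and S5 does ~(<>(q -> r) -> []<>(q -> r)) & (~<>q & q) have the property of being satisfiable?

K

K-tableau for the formula:
1. ~(<>(q -> r) -> []<>(q -> r)) & (~<>q & q), u
2. ~(<>(q -> r) -> []<>(q -> r)), u
3. ~<>q & q, u
4. <>(q -> r), u
5. ~[]<>(q -> r), u
6. ~<>q, u
7. q, u
8. q -> r, v
9. ~q, v
10. r, v
11. ~<>(q -> r), w
12. ~q, w
Accessibility: uRv, uRw
Complete open branch: satisfiable in K.
T-tableau for the formula:
1. ~(<>(q -> r) -> []<>(q -> r)) & (~<>q & q), u
2. ~(<>(q -> r) -> []<>(q -> r)), u
3. ~<>q & q, u
4. <>(q -> r), u
5. ~[]<>(q -> r), u
6. ~<>q, u
7. q, u
8. ~q, u
Accessibility: uRu
Branch closes: q and ~q both at u.
Every branch closes (one shown): unsatisfiable in T, hence also in S4, S5 (every S4/S5-frame is a T-frame).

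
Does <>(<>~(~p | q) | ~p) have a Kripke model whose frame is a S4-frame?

Satisfiable

1. <>(<>~(~p | q) | ~p), 0
2. <>~(~p | q) | ~p, 1   [<>-rule on 1: fresh world 1, 0R1]
3. ~p, 1   [|-rule on 2 (branches; this branch)]
Accessibility: 0R0, 0R1, 1R1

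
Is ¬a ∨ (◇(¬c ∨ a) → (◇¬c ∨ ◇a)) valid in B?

Valid in B

Tableau for the negation ¬(¬a ∨ (◇(¬c ∨ a) → (◇¬c ∨ ◇a))):
1. ¬(¬a ∨ (◇(¬c ∨ a) → (◇¬c ∨ ◇a))), 0
2. a, 0   [¬∨-rule on 1]
3. ¬(◇(¬c ∨ a) → (◇¬c ∨ ◇a)), 0   [¬∨-rule on 1]
4. ◇(¬c ∨ a), 0   [¬→-rule on 3]
5. ¬(◇¬c ∨ ◇a), 0   [¬→-rule on 3]
6. ¬◇¬c, 0   [¬∨-rule on 5]
7. ¬◇a, 0   [¬∨-rule on 5]
8. c, 0   [¬◇-rule on 6 via 0R0]
9. ¬a, 0   [¬◇-rule on 7 via 0R0]
Accessibility: 0R0
Branch closes: a and ¬a both at 0.
Every branch of the negation's tableau closes; the branch above is one of them.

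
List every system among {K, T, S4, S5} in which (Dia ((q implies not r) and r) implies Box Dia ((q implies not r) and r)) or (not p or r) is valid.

S5-tableau for the negation not ((Dia ((q implies not r) and r) implies Box Dia ((q implies not r) and r)) or (not p or r)):
1. not ((Dia ((q implies not r) and r) implies Box Dia ((q implies not r) and r)) or (not p or r)), 0
2. not (Dia ((q implies not r) and r) implies Box Dia ((q implies not r) and r)), 0   [neg-or-rule on 1]
3. not (not p or r), 0   [neg-or-rule on 1]
4. Dia ((q implies not r) and r), 0   [neg-implies-rule on 2]
5. not Box Dia ((q implies not r) and r), 0   [neg-implies-rule on 2]
6. p, 0   [neg-or-rule on 3]
7. not r, 0   [neg-or-rule on 3]
8. (q implies not r) and r, 1   [Dia-rule on 4: fresh world 1, 0R1]
9. q implies not r, 1   [and-rule on 8]
10. r, 1   [and-rule on 8]
11. not q, 1   [implies-rule on 9 (branches; this branch)]
12. not Dia ((q implies not r) and r), 2   [neg-Box-rule on 5: fresh world 2, 0R2]
13. not ((q implies not r) and r), 0   [neg-Dia-rule on 12 via 2R0]
14. not ((q implies not r) and r), 1   [neg-Dia-rule on 12 via 2R1]
15. not ((q implies not r) and r), 2   [neg-Dia-rule on 12 via 2R2]
16. not (q implies not r), 1   [neg-and-rule on 14 (branches; this branch)]
17. q, 1   [neg-implies-rule on 16]
Accessibility: 0R0, 0R1, 0R2, 1R0, 1R1, 1R2, 2R0, 2R1, 2R2
Branch closes: q and not q both at 1.
Every branch closes (one shown): valid in S5.
S4-tableau for the negation not ((Dia ((q implies not r) and r) implies Box Dia ((q implies not r) and r)) or (not p or r)):
1. not ((Dia ((q implies not r) and r) implies Box Dia ((q implies not r) and r)) or (not p or r)), 0
2. not (Dia ((q implies not r) and r) implies Box Dia ((q implies not r) and r)), 0   [neg-or-rule on 1]
3. not (not p or r), 0   [neg-or-rule on 1]
4. Dia ((q implies not r) and r), 0   [neg-implies-rule on 2]
5. not Box Dia ((q implies not r) and r), 0   [neg-implies-rule on 2]
6. p, 0   [neg-or-rule on 3]
7. not r, 0   [neg-or-rule on 3]
8. (q implies not r) and r, 1   [Dia-rule on 4: fresh world 1, 0R1]
9. q implies not r, 1   [and-rule on 8]
10. r, 1   [and-rule on 8]
11. not q, 1   [implies-rule on 9 (branches; this branch)]
12. not Dia ((q implies not r) and r), 2   [neg-Box-rule on 5: fresh world 2, 0R2]
13. not ((q implies not r) and r), 2   [neg-Dia-rule on 12 via 2R2]
14. not r, 2   [neg-and-rule on 13 (branches; this branch)]
Accessibility: 0R0, 0R1, 0R2, 1R1, 2R2
Complete open branch: countermodel on an S4-frame, so not valid in S4, nor in K, T (the same frame is also a K-frame and a T-frame).

S5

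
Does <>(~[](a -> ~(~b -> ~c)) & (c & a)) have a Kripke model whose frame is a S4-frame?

Satisfiable (open branch found)

1. <>(~[](a -> ~(~b -> ~c)) & (c & a)), u
2. ~[](a -> ~(~b -> ~c)) & (c & a), v
3. ~[](a -> ~(~b -> ~c)), v
4. c & a, v
5. c, v
6. a, v
7. ~(a -> ~(~b -> ~c)), w
8. a, w
9. ~b -> ~c, w
10. ~c, w
Accessibility: uRu, uRv, uRw, vRv, vRw, wRw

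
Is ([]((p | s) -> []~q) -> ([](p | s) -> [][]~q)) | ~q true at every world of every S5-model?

Valid

Tableau for the negation ~(([]((p | s) -> []~q) -> ([](p | s) -> [][]~q)) | ~q):
1. ~(([]((p | s) -> []~q) -> ([](p | s) -> [][]~q)) | ~q), w0
2. ~([]((p | s) -> []~q) -> ([](p | s) -> [][]~q)), w0
3. q, w0
4. []((p | s) -> []~q), w0
5. ~([](p | s) -> [][]~q), w0
6. [](p | s), w0
7. ~[][]~q, w0
8. (p | s) -> []~q, w0
9. p | s, w0
10. ~(p | s), w0
11. ~p, w0
12. ~s, w0
13. s, w0
Accessibility: w0Rw0
Branch closes: s and ~s both at w0.
All branches of the negation close; one closing branch shown above.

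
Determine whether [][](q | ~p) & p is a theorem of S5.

Tableau for the negation ~([][](q | ~p) & p):
1. ~([][](q | ~p) & p), w0
2. ~p, w0
Accessibility: w0Rw0
The negation has an open branch (countermodel exists).

Not valid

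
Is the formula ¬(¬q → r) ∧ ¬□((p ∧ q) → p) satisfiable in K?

Unsatisfiable

1. ¬(¬q → r) ∧ ¬□((p ∧ q) → p), 0
2. ¬(¬q → r), 0
3. ¬□((p ∧ q) → p), 0
4. ¬q, 0
5. ¬r, 0
6. ¬((p ∧ q) → p), 1
7. p ∧ q, 1
8. ¬p, 1
9. p, 1
10. q, 1
Accessibility: 0R1
Branch closes: p and ¬p both at 1.
Every branch closes; the branch above is one of them.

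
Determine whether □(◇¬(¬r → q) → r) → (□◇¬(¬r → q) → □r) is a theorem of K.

Valid

Tableau for the negation ¬(□(◇¬(¬r → q) → r) → (□◇¬(¬r → q) → □r)):
1. ¬(□(◇¬(¬r → q) → r) → (□◇¬(¬r → q) → □r)), 0
2. □(◇¬(¬r → q) → r), 0   [¬→-rule on 1]
3. ¬(□◇¬(¬r → q) → □r), 0   [¬→-rule on 1]
4. □◇¬(¬r → q), 0   [¬→-rule on 3]
5. ¬□r, 0   [¬→-rule on 3]
6. ¬r, 1   [¬□-rule on 5: fresh world 1, 0R1]
7. ◇¬(¬r → q) → r, 1   [□-rule on 2 via 0R1]
8. ◇¬(¬r → q), 1   [□-rule on 4 via 0R1]
9. ¬◇¬(¬r → q), 1   [→-rule on 7 (branches; this branch)]
10. ¬(¬r → q), 2   [◇-rule on 8: fresh world 2, 1R2]
11. ¬r, 2   [¬→-rule on 10]
12. ¬q, 2   [¬→-rule on 10]
13. ¬r → q, 2   [¬◇-rule on 9 via 1R2]
14. q, 2   [→-rule on 13 (branches; this branch)]
Accessibility: 0R1, 1R2
Branch closes: q and ¬q both at 2.
Every branch of the negation's tableau closes; the branch above is one of them.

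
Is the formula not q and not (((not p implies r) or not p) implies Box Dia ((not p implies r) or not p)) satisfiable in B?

1. not q and not (((not p implies r) or not p) implies Box Dia ((not p implies r) or not p)), u
2. not q, u   [and-rule on 1]
3. not (((not p implies r) or not p) implies Box Dia ((not p implies r) or not p)), u   [and-rule on 1]
4. (not p implies r) or not p, u   [neg-implies-rule on 3]
5. not Box Dia ((not p implies r) or not p), u   [neg-implies-rule on 3]
6. not p implies r, u   [or-rule on 4 (branches; this branch)]
7. r, u   [implies-rule on 6 (branches; this branch)]
8. not Dia ((not p implies r) or not p), v   [neg-Box-rule on 5: fresh world v, uRv]
9. not ((not p implies r) or not p), u   [neg-Dia-rule on 8 via vRu]
10. not (not p implies r), u   [neg-or-rule on 9]
11. p, u   [neg-or-rule on 9]
12. not p, u   [neg-implies-rule on 10]
13. not r, u   [neg-implies-rule on 10]
Accessibility: uRu, uRv, vRu, vRv
Branch closes: p and not p both at u.
(One branch shown.) All branches close.

No, unsatisfiable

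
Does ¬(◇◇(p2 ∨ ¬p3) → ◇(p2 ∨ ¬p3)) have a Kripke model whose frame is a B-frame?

1. ¬(◇◇(p2 ∨ ¬p3) → ◇(p2 ∨ ¬p3)), u
2. ◇◇(p2 ∨ ¬p3), u   [¬→-rule on 1]
3. ¬◇(p2 ∨ ¬p3), u   [¬→-rule on 1]
4. ¬(p2 ∨ ¬p3), u   [¬◇-rule on 3 via uRu]
5. ¬p2, u   [¬∨-rule on 4]
6. p3, u   [¬∨-rule on 4]
7. ◇(p2 ∨ ¬p3), v   [◇-rule on 2: fresh world v, uRv]
8. ¬(p2 ∨ ¬p3), v   [¬◇-rule on 3 via uRv]
9. ¬p2, v   [¬∨-rule on 8]
10. p3, v   [¬∨-rule on 8]
11. p2 ∨ ¬p3, w   [◇-rule on 7: fresh world w, vRw]
12. ¬p3, w   [∨-rule on 11 (branches; this branch)]
Accessibility: uRu, uRv, vRu, vRv, vRw, wRv, wRw

Satisfiable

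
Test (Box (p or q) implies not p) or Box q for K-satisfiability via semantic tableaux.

1. (Box (p or q) implies not p) or Box q, w0
2. Box q, w0

Yes, satisfiable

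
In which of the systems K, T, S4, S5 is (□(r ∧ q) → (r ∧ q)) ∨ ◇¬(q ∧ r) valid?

T, S4, S5

K-tableau for the negation ¬((□(r ∧ q) → (r ∧ q)) ∨ ◇¬(q ∧ r)):
1. ¬((□(r ∧ q) → (r ∧ q)) ∨ ◇¬(q ∧ r)), w0
2. ¬(□(r ∧ q) → (r ∧ q)), w0
3. ¬◇¬(q ∧ r), w0
4. □(r ∧ q), w0
5. ¬(r ∧ q), w0
6. ¬q, w0
Complete open branch: countermodel on a K-frame, so not valid in K.
T-tableau for the negation ¬((□(r ∧ q) → (r ∧ q)) ∨ ◇¬(q ∧ r)):
1. ¬((□(r ∧ q) → (r ∧ q)) ∨ ◇¬(q ∧ r)), w0
2. ¬(□(r ∧ q) → (r ∧ q)), w0
3. ¬◇¬(q ∧ r), w0
4. □(r ∧ q), w0
5. ¬(r ∧ q), w0
6. q ∧ r, w0
7. q, w0
8. r, w0
9. r ∧ q, w0
10. ¬q, w0
Accessibility: w0Rw0
Branch closes: q and ¬q both at w0.
Every branch closes (one shown): valid in T, hence also in S4, S5 (every theorem of T is a theorem of S4 and S5).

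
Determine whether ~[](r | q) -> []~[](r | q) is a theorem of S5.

Tableau for the negation ~(~[](r | q) -> []~[](r | q)):
1. ~(~[](r | q) -> []~[](r | q)), w0
2. ~[](r | q), w0
3. ~[]~[](r | q), w0
4. ~(r | q), w1
5. ~r, w1
6. ~q, w1
7. [](r | q), w2
8. r | q, w0
9. r | q, w1
10. r | q, w2
11. q, w0
12. q, w1
Accessibility: w0Rw0, w0Rw1, w0Rw2, w1Rw0, w1Rw1, w1Rw2, w2Rw0, w2Rw1, w2Rw2
Branch closes: q and ~q both at w1.
All branches of the negation close; one closing branch shown above.

Yes, valid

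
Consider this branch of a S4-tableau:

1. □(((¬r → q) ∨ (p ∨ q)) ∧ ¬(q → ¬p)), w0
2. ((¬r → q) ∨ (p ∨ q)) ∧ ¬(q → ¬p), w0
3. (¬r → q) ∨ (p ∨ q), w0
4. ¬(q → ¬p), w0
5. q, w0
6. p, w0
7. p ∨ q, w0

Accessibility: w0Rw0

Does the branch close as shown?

Open

No world carries both an atom and its negation.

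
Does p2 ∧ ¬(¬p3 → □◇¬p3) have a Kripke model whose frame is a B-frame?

1. p2 ∧ ¬(¬p3 → □◇¬p3), 0
2. p2, 0
3. ¬(¬p3 → □◇¬p3), 0
4. ¬p3, 0
5. ¬□◇¬p3, 0
6. ¬◇¬p3, 1
7. p3, 0
Accessibility: 0R0, 0R1, 1R0, 1R1
Branch closes: p3 and ¬p3 both at 0.
All branches of the tableau close; one closing branch shown above.

Unsatisfiable (every branch closes)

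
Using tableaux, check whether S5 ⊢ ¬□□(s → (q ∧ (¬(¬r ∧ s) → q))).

Not valid

Tableau for the negation □□(s → (q ∧ (¬(¬r ∧ s) → q))):
1. □□(s → (q ∧ (¬(¬r ∧ s) → q))), 0
2. □(s → (q ∧ (¬(¬r ∧ s) → q))), 0
3. s → (q ∧ (¬(¬r ∧ s) → q)), 0
4. q ∧ (¬(¬r ∧ s) → q), 0
5. q, 0
6. ¬(¬r ∧ s) → q, 0
Accessibility: 0R0
The negation has an open branch (countermodel exists).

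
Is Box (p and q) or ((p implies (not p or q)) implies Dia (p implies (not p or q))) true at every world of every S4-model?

Valid in S4

Tableau for the negation not (Box (p and q) or ((p implies (not p or q)) implies Dia (p implies (not p or q)))):
1. not (Box (p and q) or ((p implies (not p or q)) implies Dia (p implies (not p or q)))), w0
2. not Box (p and q), w0
3. not ((p implies (not p or q)) implies Dia (p implies (not p or q))), w0
4. p implies (not p or q), w0
5. not Dia (p implies (not p or q)), w0
6. not (p implies (not p or q)), w0
7. p, w0
8. not (not p or q), w0
9. not q, w0
10. not p or q, w0
11. q, w0
Accessibility: w0Rw0
Branch closes: q and not q both at w0.
All branches of the negation close; one closing branch shown above.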